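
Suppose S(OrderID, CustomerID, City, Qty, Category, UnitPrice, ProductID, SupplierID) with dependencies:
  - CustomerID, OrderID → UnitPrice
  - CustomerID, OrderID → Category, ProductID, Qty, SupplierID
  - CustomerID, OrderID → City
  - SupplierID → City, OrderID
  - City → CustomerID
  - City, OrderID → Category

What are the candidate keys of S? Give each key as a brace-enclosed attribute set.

{SupplierID}⁺ = {Category, City, CustomerID, OrderID, ProductID, Qty, SupplierID, UnitPrice} — all of the relation — so {SupplierID} is a candidate key.
{City, OrderID}⁺ = {Category, City, CustomerID, OrderID, ProductID, Qty, SupplierID, UnitPrice} — all of the relation — so {City, OrderID} is a candidate key.
{CustomerID, OrderID}⁺ = {Category, City, CustomerID, OrderID, ProductID, Qty, SupplierID, UnitPrice} — all of the relation — so {CustomerID, OrderID} is a candidate key.
Any other superkey properly contains one of these, so there are no further candidate keys.

{City, OrderID}, {CustomerID, OrderID}, {SupplierID}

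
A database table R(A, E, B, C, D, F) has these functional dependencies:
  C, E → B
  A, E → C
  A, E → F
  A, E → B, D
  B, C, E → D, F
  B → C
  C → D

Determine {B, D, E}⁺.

Start with {B, D, E}.
B → C applies; add {C} → now {B, C, D, E}.
B, C, E → D, F applies; add {F} → now {B, C, D, E, F}.
No further FD applies.

{B, C, D, E, F}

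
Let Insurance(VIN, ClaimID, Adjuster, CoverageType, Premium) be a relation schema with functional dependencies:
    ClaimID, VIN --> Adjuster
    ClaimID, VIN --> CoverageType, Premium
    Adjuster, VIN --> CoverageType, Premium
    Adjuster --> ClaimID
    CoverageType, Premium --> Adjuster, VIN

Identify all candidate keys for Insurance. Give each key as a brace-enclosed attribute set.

Closure of {Adjuster, VIN} is {Adjuster, ClaimID, CoverageType, Premium, VIN}, the whole schema; {Adjuster, VIN} is a candidate key.
Closure of {ClaimID, VIN} is {Adjuster, ClaimID, CoverageType, Premium, VIN}, the whole schema; {ClaimID, VIN} is a candidate key.
Closure of {CoverageType, Premium} is {Adjuster, ClaimID, CoverageType, Premium, VIN}, the whole schema; {CoverageType, Premium} is a candidate key.
Any other superkey properly contains one of these, so there are no further candidate keys.

{Adjuster, VIN}, {ClaimID, VIN}, {CoverageType, Premium}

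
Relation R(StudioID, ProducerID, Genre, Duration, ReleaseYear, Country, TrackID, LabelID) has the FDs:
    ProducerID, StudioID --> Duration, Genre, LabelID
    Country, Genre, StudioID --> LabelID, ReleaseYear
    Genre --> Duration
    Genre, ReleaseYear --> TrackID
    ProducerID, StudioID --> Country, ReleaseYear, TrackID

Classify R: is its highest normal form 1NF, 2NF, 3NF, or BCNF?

2NF

Candidate key: {ProducerID, StudioID}. Prime attributes: {ProducerID, StudioID}.
Country, Genre, StudioID --> LabelID, ReleaseYear: {Country, Genre, StudioID}⁺ = {Country, Duration, Genre, LabelID, ReleaseYear, StudioID, TrackID}, which is not all of the attributes, so the left side is not a superkey — BCNF is violated.
Country, Genre, StudioID --> LabelID, ReleaseYear determines the non-prime attributes {LabelID, ReleaseYear} from a non-superkey — 3NF is violated.
Checking every proper subset of each key, none determines a non-prime attribute — 2NF is satisfied.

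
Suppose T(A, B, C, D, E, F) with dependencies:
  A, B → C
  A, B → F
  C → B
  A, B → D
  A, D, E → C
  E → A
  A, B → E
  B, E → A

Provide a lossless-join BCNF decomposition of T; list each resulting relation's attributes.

Candidate keys of the original relation: {A, B}, {A, C}, {B, E}, {C, E}, {D, E}.
In {A, B, C, D, E, F}, {C} is not a superkey ({C}⁺ restricted to this set is {B, C}), so split on C → B into {B, C} and {A, C, D, E, F}.
{B, C} has no BCNF violation.
In {A, C, D, E, F}, {E} is not a superkey ({E}⁺ restricted to this set is {A, E}), so split on E → A into {A, E} and {C, D, E, F}.
{A, E} has no BCNF violation.
{C, D, E, F} has no BCNF violation.

{A, E}; {B, C}; {C, D, E, F}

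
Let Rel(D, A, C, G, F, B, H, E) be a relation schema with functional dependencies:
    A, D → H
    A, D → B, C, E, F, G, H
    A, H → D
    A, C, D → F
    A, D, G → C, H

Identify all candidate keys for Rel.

{A} never appears on the right of any FD, so every key must include it.
{A, D}⁺ = {A, B, C, D, E, F, G, H}, which is every attribute, so {A, D} is a candidate key.
{A, H}⁺ = {A, B, C, D, E, F, G, H}, which is every attribute, so {A, H} is a candidate key.
Any other superkey properly contains one of these, so there are no further candidate keys.

{A, D}, {A, H}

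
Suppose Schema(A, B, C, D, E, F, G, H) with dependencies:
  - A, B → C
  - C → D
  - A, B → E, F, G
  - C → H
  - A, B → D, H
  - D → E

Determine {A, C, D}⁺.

Start with {A, C, D}.
C → H applies; add {H} → now {A, C, D, H}.
D → E applies; add {E} → now {A, C, D, E, H}.
No further FD applies.

{A, C, D, E, H}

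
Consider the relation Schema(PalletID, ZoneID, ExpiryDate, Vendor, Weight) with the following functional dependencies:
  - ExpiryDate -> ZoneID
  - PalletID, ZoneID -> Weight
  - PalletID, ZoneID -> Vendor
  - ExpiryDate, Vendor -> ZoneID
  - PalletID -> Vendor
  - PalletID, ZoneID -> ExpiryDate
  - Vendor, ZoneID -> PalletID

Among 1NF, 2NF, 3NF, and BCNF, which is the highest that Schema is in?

Candidate keys: {ExpiryDate, PalletID}, {ExpiryDate, Vendor}, {PalletID, ZoneID}, {Vendor, ZoneID}. Prime attributes: {ExpiryDate, PalletID, Vendor, ZoneID}.
ExpiryDate -> ZoneID breaks BCNF: {ExpiryDate}⁺ = {ExpiryDate, ZoneID}, so {ExpiryDate} is not a superkey.
But every attribute on its right side ({ZoneID}) is prime, and the same holds for every other non-superkey FD, so 3NF still holds.

3NF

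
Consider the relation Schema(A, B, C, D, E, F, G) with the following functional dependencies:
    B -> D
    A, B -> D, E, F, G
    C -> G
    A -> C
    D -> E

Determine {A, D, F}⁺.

Start with {A, D, F}.
A -> C applies; add {C} → now {A, C, D, F}.
D -> E applies; add {E} → now {A, C, D, E, F}.
C -> G applies; add {G} → now {A, C, D, E, F, G}.
No further FD applies.

{A, C, D, E, F, G}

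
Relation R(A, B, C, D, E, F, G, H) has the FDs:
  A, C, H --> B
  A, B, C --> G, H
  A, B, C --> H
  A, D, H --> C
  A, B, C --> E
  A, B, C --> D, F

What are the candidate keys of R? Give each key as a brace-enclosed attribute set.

{A, B, C}, {A, C, H}, {A, D, H}

No FD produces {A}, so it must be in every candidate key.
{A, B, C}⁺ = {A, B, C, D, E, F, G, H}, which is every attribute, so {A, B, C} is a candidate key.
{A, C, H}⁺ = {A, B, C, D, E, F, G, H}, which is every attribute, so {A, C, H} is a candidate key.
{A, D, H}⁺ = {A, B, C, D, E, F, G, H}, which is every attribute, so {A, D, H} is a candidate key.
Any other superkey properly contains one of these, so there are no further candidate keys.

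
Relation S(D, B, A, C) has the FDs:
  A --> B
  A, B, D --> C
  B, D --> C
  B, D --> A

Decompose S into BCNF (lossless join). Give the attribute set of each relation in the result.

{A, B}; {A, C, D}

Candidate keys of the original relation: {A, D}, {B, D}.
{A, B, C, D}: {A} determines {A, B} here but is not a superkey — split on A --> B, giving {A, B} and {A, C, D}.
{A, B} is in BCNF.
{A, C, D} is in BCNF.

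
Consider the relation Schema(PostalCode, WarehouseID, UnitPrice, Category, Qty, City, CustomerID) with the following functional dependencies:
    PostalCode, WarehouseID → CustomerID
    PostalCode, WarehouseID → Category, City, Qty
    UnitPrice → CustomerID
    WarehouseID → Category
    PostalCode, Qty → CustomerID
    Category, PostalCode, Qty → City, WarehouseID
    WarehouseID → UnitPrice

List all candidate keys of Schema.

{Category, PostalCode, Qty}, {PostalCode, WarehouseID}

Attributes never on any right-hand side: {PostalCode} — every candidate key must contain it.
{PostalCode, WarehouseID}⁺ = {Category, City, CustomerID, PostalCode, Qty, UnitPrice, WarehouseID} — all of the relation — so {PostalCode, WarehouseID} is a candidate key.
{Category, PostalCode, Qty}⁺ = {Category, City, CustomerID, PostalCode, Qty, UnitPrice, WarehouseID} — all of the relation — so {Category, PostalCode, Qty} is a candidate key.
These are minimal and exhaustive — every other superkey contains one of them.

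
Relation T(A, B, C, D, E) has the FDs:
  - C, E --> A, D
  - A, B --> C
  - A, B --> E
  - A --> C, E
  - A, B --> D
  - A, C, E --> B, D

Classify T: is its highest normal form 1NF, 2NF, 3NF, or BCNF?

BCNF

Candidate keys: {A}, {C, E}. Prime attributes: {A, C, E}.
Every FD has a superkey on the left, so the relation is in BCNF.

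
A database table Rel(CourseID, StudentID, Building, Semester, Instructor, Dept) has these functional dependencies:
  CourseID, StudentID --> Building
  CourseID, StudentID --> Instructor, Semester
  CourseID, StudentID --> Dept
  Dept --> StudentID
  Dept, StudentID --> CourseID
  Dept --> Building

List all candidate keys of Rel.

Closure of {Dept} is {Building, CourseID, Dept, Instructor, Semester, StudentID}, the whole schema; {Dept} is a candidate key.
Closure of {CourseID, StudentID} is {Building, CourseID, Dept, Instructor, Semester, StudentID}, the whole schema; {CourseID, StudentID} is a candidate key.
Any other superkey properly contains one of these, so there are no further candidate keys.

{CourseID, StudentID}, {Dept}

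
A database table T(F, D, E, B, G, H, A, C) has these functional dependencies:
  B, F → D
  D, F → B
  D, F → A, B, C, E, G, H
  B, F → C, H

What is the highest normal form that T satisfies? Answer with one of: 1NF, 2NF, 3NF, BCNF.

Candidate keys: {B, F}, {D, F}. Prime attributes: {B, D, F}.
The left-hand side of every FD is a superkey, so BCNF is satisfied.

BCNF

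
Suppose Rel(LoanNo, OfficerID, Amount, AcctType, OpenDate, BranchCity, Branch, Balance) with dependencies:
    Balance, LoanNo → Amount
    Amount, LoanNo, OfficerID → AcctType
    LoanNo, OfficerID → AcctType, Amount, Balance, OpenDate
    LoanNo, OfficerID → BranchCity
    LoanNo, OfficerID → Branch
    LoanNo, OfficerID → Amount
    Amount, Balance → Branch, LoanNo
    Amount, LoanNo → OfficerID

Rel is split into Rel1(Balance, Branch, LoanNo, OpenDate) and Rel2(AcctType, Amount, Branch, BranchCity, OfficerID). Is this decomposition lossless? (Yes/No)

The shared attributes are {Branch} and {Branch}⁺ = {Branch}.
Neither Rel1 nor Rel2 is contained in that closure, so the decomposition is lossy.

No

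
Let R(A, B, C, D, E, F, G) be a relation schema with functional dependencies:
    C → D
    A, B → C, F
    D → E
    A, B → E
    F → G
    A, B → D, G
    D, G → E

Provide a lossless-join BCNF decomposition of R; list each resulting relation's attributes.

Candidate key of the original relation: {A, B}.
{A, B, C, D, E, F, G}: {C} determines {C, D, E} here but is not a superkey — split on C → D, E, giving {C, D, E} and {A, B, C, F, G}.
{C, D, E}: {D} determines {D, E} here but is not a superkey — split on D → E, giving {D, E} and {C, D}.
{D, E} has no BCNF violation.
{C, D} has no BCNF violation.
{A, B, C, F, G}: {F} determines {F, G} here but is not a superkey — split on F → G, giving {F, G} and {A, B, C, F}.
{F, G} has no BCNF violation.
{A, B, C, F} has no BCNF violation.

{A, B, C, F}; {C, D}; {D, E}; {F, G}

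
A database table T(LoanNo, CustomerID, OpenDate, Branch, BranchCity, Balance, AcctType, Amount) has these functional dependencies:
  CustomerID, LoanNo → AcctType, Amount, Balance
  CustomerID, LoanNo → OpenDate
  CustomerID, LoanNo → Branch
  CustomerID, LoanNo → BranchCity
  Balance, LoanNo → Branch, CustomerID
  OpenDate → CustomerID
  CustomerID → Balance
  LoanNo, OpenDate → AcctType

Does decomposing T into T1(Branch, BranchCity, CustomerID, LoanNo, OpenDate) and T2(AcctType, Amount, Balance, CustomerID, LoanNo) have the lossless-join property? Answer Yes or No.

Yes

Common attributes: {CustomerID, LoanNo}; their closure is {AcctType, Amount, Balance, Branch, BranchCity, CustomerID, LoanNo, OpenDate}.
T1 is contained in that closure, so T1 ∩ T2 → T1 holds and the join is lossless.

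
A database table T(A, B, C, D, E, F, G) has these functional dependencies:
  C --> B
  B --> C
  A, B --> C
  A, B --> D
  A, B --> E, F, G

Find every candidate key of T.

{A, B}, {A, C}

Attributes never on any right-hand side: {A} — every candidate key must contain it.
{A, B}⁺ = {A, B, C, D, E, F, G} — all of the relation — so {A, B} is a candidate key.
{A, C}⁺ = {A, B, C, D, E, F, G} — all of the relation — so {A, C} is a candidate key.
No proper subset of any of these is a key, and no other minimal superkey exists.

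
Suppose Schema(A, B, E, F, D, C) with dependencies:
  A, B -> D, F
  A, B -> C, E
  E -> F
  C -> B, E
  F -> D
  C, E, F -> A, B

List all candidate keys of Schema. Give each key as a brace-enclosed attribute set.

{A, B}, {C}

Closure of {C} is {A, B, C, D, E, F}, the whole schema; {C} is a candidate key.
Closure of {A, B} is {A, B, C, D, E, F}, the whole schema; {A, B} is a candidate key.
No proper subset of any of these is a key, and no other minimal superkey exists.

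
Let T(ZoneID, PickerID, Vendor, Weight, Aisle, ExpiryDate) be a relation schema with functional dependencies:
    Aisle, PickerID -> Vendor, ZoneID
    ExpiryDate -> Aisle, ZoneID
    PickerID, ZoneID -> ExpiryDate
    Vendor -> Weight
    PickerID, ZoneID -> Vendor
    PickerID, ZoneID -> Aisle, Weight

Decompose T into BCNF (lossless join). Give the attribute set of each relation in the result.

Candidate keys of the original relation: {Aisle, PickerID}, {ExpiryDate, PickerID}, {PickerID, ZoneID}.
{Aisle, ExpiryDate, PickerID, Vendor, Weight, ZoneID}: {ExpiryDate} determines {Aisle, ExpiryDate, ZoneID} here but is not a superkey — split on ExpiryDate -> Aisle, ZoneID, giving {Aisle, ExpiryDate, ZoneID} and {ExpiryDate, PickerID, Vendor, Weight}.
{Aisle, ExpiryDate, ZoneID}: every determinant is a superkey — BCNF.
{ExpiryDate, PickerID, Vendor, Weight}: {Vendor} determines {Vendor, Weight} here but is not a superkey — split on Vendor -> Weight, giving {Vendor, Weight} and {ExpiryDate, PickerID, Vendor}.
{Vendor, Weight}: every determinant is a superkey — BCNF.
{ExpiryDate, PickerID, Vendor}: every determinant is a superkey — BCNF.

{Aisle, ExpiryDate, ZoneID}; {ExpiryDate, PickerID, Vendor}; {Vendor, Weight}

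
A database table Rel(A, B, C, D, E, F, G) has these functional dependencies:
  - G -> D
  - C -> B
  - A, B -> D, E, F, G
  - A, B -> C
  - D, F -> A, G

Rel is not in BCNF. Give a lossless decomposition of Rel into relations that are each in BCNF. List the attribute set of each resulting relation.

{A, F, G}; {B, C}; {C, E, F, G}; {D, G}

Candidate keys of the original relation: {A, B}, {A, C}, {B, D, F}, {B, F, G}, {C, D, F}, {C, F, G}.
Within {A, B, C, D, E, F, G}: {G}⁺ ∩ {A, B, C, D, E, F, G} = {D, G}, not the whole set, so G -> D violates BCNF; decompose into {D, G} and {A, B, C, E, F, G}.
{D, G} has no BCNF violation.
Within {A, B, C, E, F, G}: {C}⁺ ∩ {A, B, C, E, F, G} = {B, C}, not the whole set, so C -> B violates BCNF; decompose into {B, C} and {A, C, E, F, G}.
{B, C} has no BCNF violation.
Within {A, C, E, F, G}: {F, G}⁺ ∩ {A, C, E, F, G} = {A, F, G}, not the whole set, so F, G -> A violates BCNF; decompose into {A, F, G} and {C, E, F, G}.
{A, F, G} has no BCNF violation.
{C, E, F, G} has no BCNF violation.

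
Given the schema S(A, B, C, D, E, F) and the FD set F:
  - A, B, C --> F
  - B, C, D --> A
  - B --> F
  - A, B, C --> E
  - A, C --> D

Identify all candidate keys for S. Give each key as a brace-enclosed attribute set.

No FD produces {B, C}, so they must be in every candidate key.
{A, B, C}⁺ = {A, B, C, D, E, F} — all of the relation — so {A, B, C} is a candidate key.
{B, C, D}⁺ = {A, B, C, D, E, F} — all of the relation — so {B, C, D} is a candidate key.
These are minimal and exhaustive — every other superkey contains one of them.

{A, B, C}, {B, C, D}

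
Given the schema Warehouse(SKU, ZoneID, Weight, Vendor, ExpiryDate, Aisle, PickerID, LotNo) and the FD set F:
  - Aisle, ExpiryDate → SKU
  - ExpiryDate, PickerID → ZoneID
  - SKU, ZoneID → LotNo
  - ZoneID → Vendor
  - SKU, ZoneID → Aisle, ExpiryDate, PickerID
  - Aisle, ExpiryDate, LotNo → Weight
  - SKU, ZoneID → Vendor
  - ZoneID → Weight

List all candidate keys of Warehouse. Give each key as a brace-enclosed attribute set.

Closure of {SKU, ZoneID} is {Aisle, ExpiryDate, LotNo, PickerID, SKU, Vendor, Weight, ZoneID}, the whole schema; {SKU, ZoneID} is a candidate key.
Closure of {Aisle, ExpiryDate, PickerID} is {Aisle, ExpiryDate, LotNo, PickerID, SKU, Vendor, Weight, ZoneID}, the whole schema; {Aisle, ExpiryDate, PickerID} is a candidate key.
Closure of {Aisle, ExpiryDate, ZoneID} is {Aisle, ExpiryDate, LotNo, PickerID, SKU, Vendor, Weight, ZoneID}, the whole schema; {Aisle, ExpiryDate, ZoneID} is a candidate key.
Closure of {ExpiryDate, PickerID, SKU} is {Aisle, ExpiryDate, LotNo, PickerID, SKU, Vendor, Weight, ZoneID}, the whole schema; {ExpiryDate, PickerID, SKU} is a candidate key.
These are minimal and exhaustive — every other superkey contains one of them.

{Aisle, ExpiryDate, PickerID}, {Aisle, ExpiryDate, ZoneID}, {ExpiryDate, PickerID, SKU}, {SKU, ZoneID}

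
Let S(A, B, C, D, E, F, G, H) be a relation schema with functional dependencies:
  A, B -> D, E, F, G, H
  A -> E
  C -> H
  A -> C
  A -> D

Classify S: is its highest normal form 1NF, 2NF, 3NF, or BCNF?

Candidate key: {A, B}. Prime attributes: {A, B}.
A -> E breaks BCNF: {A}⁺ = {A, C, D, E, H}, so {A} is not a superkey.
A -> E has non-prime {E} on the right and a non-superkey on the left, so 3NF fails.
Since {A} ⊂ {A, B} and {A}⁺ ⊇ {C, D, E, H} with {C, D, E, H} non-prime, there is a partial dependency; 2NF fails.

1NF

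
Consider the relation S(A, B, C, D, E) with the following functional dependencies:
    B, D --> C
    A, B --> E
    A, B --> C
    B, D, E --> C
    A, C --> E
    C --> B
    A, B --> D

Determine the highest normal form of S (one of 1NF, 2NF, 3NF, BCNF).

3NF

Candidate keys: {A, B}, {A, C}. Prime attributes: {A, B, C}.
B, D --> C breaks BCNF: {B, D}⁺ = {B, C, D}, so {B, D} is not a superkey.
Since {C} ⊆ prime attributes and every other non-superkey FD also has a prime right side, the schema is in 3NF.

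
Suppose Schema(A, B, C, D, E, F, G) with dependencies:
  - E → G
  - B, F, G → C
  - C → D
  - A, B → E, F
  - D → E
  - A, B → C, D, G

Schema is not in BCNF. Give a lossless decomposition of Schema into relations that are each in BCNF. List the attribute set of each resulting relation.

Candidate key of the original relation: {A, B}.
In {A, B, C, D, E, F, G}, {E} is not a superkey ({E}⁺ restricted to this set is {E, G}), so split on E → G into {E, G} and {A, B, C, D, E, F}.
{E, G} has no BCNF violation.
In {A, B, C, D, E, F}, {C} is not a superkey ({C}⁺ restricted to this set is {C, D, E}), so split on C → D, E into {C, D, E} and {A, B, C, F}.
In {C, D, E}, {D} is not a superkey ({D}⁺ restricted to this set is {D, E}), so split on D → E into {D, E} and {C, D}.
{D, E} has no BCNF violation.
{C, D} has no BCNF violation.
{A, B, C, F} has no BCNF violation.

{A, B, C, F}; {C, D}; {D, E}; {E, G}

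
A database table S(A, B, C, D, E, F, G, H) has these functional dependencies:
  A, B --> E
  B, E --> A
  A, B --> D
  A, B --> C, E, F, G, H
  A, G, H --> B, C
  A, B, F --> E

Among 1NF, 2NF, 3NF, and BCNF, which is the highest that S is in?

BCNF

Candidate keys: {A, B}, {A, G, H}, {B, E}. Prime attributes: {A, B, E, G, H}.
Each dependency's left side is a superkey — BCNF holds.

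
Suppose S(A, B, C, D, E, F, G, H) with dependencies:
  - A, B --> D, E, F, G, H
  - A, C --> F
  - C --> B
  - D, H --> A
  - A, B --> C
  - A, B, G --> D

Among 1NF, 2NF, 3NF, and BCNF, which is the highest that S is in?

3NF

Candidate keys: {A, B}, {A, C}, {B, D, H}, {C, D, H}. Prime attributes: {A, B, C, D, H}.
C --> B: {C}⁺ = {B, C}, which is not all of the attributes, so the left side is not a superkey — BCNF is violated.
But every attribute on its right side ({B}) is prime, and the same holds for every other non-superkey FD, so 3NF still holds.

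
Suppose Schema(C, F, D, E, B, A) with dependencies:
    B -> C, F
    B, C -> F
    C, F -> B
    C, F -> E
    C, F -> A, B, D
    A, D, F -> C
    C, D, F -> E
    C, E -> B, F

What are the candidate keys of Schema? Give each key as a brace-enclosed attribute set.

{B}⁺ = {A, B, C, D, E, F}, which is every attribute, so {B} is a candidate key.
{C, E}⁺ = {A, B, C, D, E, F}, which is every attribute, so {C, E} is a candidate key.
{C, F}⁺ = {A, B, C, D, E, F}, which is every attribute, so {C, F} is a candidate key.
{A, D, F}⁺ = {A, B, C, D, E, F}, which is every attribute, so {A, D, F} is a candidate key.
These are minimal and exhaustive — every other superkey contains one of them.

{A, D, F}, {B}, {C, E}, {C, F}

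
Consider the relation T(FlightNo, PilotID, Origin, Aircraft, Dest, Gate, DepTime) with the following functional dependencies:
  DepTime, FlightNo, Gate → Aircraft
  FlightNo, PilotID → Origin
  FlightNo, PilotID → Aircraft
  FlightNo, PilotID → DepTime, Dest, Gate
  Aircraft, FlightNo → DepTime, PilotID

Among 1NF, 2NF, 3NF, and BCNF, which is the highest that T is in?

Candidate keys: {Aircraft, FlightNo}, {DepTime, FlightNo, Gate}, {FlightNo, PilotID}. Prime attributes: {Aircraft, DepTime, FlightNo, Gate, PilotID}.
Every FD has a superkey on the left, so the relation is in BCNF.

BCNF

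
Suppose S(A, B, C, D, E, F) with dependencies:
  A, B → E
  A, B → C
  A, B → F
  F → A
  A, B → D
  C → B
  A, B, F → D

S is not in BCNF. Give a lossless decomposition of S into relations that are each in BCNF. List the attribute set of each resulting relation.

Candidate keys of the original relation: {A, B}, {A, C}, {B, F}, {C, F}.
{A, B, C, D, E, F}: {F} determines {A, F} here but is not a superkey — split on F → A, giving {A, F} and {B, C, D, E, F}.
{A, F} has no BCNF violation.
{B, C, D, E, F}: {C} determines {B, C} here but is not a superkey — split on C → B, giving {B, C} and {C, D, E, F}.
{B, C} has no BCNF violation.
{C, D, E, F} has no BCNF violation.

{A, F}; {B, C}; {C, D, E, F}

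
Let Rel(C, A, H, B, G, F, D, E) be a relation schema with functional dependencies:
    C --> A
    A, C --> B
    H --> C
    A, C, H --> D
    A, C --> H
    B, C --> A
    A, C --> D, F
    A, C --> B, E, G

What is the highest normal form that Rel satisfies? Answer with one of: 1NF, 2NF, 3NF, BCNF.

Candidate keys: {C}, {H}. Prime attributes: {C, H}.
Each dependency's left side is a superkey — BCNF holds.

BCNF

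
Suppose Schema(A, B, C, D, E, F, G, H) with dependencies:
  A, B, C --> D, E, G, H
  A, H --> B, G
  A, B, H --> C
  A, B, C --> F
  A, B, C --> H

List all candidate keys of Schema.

{A, B, C}, {A, H}

Attributes never on any right-hand side: {A} — every candidate key must contain it.
{A, H}⁺ = {A, B, C, D, E, F, G, H}, which is every attribute, so {A, H} is a candidate key.
{A, B, C}⁺ = {A, B, C, D, E, F, G, H}, which is every attribute, so {A, B, C} is a candidate key.
No proper subset of any of these is a key, and no other minimal superkey exists.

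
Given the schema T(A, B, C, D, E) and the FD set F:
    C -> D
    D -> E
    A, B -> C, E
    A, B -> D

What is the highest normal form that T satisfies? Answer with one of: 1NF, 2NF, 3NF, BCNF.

2NF

Candidate key: {A, B}. Prime attributes: {A, B}.
C -> D breaks BCNF: {C}⁺ = {C, D, E}, so {C} is not a superkey.
Because {D} is non-prime and the left side of C -> D is not a superkey, the relation is not in 3NF.
No proper subset of a key has a non-prime attribute in its closure, so there is no partial dependency; 2NF holds.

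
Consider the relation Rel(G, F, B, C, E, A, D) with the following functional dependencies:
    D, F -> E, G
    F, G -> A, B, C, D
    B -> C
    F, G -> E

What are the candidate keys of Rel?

No FD produces {F}, so it must be in every candidate key.
{D, F}⁺ = {A, B, C, D, E, F, G}, which is every attribute, so {D, F} is a candidate key.
{F, G}⁺ = {A, B, C, D, E, F, G}, which is every attribute, so {F, G} is a candidate key.
These are minimal and exhaustive — every other superkey contains one of them.

{D, F}, {F, G}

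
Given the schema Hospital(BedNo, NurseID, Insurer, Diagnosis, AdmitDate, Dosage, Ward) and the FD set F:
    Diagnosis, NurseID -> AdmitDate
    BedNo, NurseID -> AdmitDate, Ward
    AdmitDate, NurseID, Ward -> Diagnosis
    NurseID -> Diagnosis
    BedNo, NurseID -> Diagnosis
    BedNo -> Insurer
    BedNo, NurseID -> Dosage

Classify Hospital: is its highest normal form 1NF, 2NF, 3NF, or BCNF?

1NF

Candidate key: {BedNo, NurseID}. Prime attributes: {BedNo, NurseID}.
For Diagnosis, NurseID -> AdmitDate we have {Diagnosis, NurseID}⁺ = {AdmitDate, Diagnosis, NurseID}; {Diagnosis, NurseID} is not a superkey, so BCNF fails.
Because {AdmitDate} is non-prime and the left side of Diagnosis, NurseID -> AdmitDate is not a superkey, the relation is not in 3NF.
{BedNo} is a proper subset of the key {BedNo, NurseID}, and {BedNo}⁺ contains the non-prime attribute {Insurer} — a partial dependency, so 2NF is violated.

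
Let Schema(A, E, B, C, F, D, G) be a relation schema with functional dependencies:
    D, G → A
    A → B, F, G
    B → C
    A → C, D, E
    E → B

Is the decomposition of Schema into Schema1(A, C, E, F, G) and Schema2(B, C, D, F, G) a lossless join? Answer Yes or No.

The shared attributes are {C, F, G} and {C, F, G}⁺ = {C, F, G}.
Schema1 ⊄ {C, F, G} and Schema2 ⊄ {C, F, G}, so the split is lossy.

No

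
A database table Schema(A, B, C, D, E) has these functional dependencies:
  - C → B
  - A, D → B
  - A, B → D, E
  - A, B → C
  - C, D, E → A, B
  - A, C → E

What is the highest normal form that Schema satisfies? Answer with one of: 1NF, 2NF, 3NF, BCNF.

Candidate keys: {A, B}, {A, C}, {A, D}, {C, D, E}. Prime attributes: {A, B, C, D, E}.
For C → B we have {C}⁺ = {B, C}; {C} is not a superkey, so BCNF fails.
Since {B} ⊆ prime attributes and every other non-superkey FD also has a prime right side, the schema is in 3NF.

3NF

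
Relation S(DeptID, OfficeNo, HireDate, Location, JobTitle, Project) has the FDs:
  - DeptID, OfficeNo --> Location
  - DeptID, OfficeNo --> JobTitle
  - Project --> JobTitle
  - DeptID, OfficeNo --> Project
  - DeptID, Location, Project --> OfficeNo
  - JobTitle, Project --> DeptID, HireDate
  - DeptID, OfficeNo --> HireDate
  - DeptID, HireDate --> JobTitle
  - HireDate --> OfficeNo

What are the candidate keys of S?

{Project}⁺ = {DeptID, HireDate, JobTitle, Location, OfficeNo, Project} — all of the relation — so {Project} is a candidate key.
{DeptID, HireDate}⁺ = {DeptID, HireDate, JobTitle, Location, OfficeNo, Project} — all of the relation — so {DeptID, HireDate} is a candidate key.
{DeptID, OfficeNo}⁺ = {DeptID, HireDate, JobTitle, Location, OfficeNo, Project} — all of the relation — so {DeptID, OfficeNo} is a candidate key.
Any other superkey properly contains one of these, so there are no further candidate keys.

{DeptID, HireDate}, {DeptID, OfficeNo}, {Project}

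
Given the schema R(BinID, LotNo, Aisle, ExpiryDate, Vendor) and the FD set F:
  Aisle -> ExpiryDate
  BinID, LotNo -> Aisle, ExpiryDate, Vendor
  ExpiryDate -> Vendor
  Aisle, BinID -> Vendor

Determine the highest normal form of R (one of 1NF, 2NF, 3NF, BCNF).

2NF

Candidate key: {BinID, LotNo}. Prime attributes: {BinID, LotNo}.
For Aisle -> ExpiryDate we have {Aisle}⁺ = {Aisle, ExpiryDate, Vendor}; {Aisle} is not a superkey, so BCNF fails.
Because {ExpiryDate} is non-prime and the left side of Aisle -> ExpiryDate is not a superkey, the relation is not in 3NF.
No non-prime attribute depends on a proper subset of any candidate key, so 2NF holds.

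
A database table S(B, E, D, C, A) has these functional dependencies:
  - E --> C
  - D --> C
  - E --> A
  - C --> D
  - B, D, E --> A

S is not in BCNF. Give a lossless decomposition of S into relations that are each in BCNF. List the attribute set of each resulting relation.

{A, D, E}; {B, E}; {C, D}

Candidate key of the original relation: {B, E}.
{A, B, C, D, E}: {E} determines {A, C, D, E} here but is not a superkey — split on E --> A, C, D, giving {A, C, D, E} and {B, E}.
{A, C, D, E}: {D} determines {C, D} here but is not a superkey — split on D --> C, giving {C, D} and {A, D, E}.
{C, D} has no BCNF violation.
{A, D, E} has no BCNF violation.
{B, E} has no BCNF violation.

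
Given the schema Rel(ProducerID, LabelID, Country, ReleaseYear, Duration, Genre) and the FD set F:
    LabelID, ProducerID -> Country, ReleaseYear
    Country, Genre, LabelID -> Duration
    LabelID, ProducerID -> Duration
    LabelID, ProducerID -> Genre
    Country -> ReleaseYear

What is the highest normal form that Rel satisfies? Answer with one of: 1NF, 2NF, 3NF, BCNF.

Candidate key: {LabelID, ProducerID}. Prime attributes: {LabelID, ProducerID}.
Country, Genre, LabelID -> Duration breaks BCNF: {Country, Genre, LabelID}⁺ = {Country, Duration, Genre, LabelID, ReleaseYear}, so {Country, Genre, LabelID} is not a superkey.
Country, Genre, LabelID -> Duration determines the non-prime attribute {Duration} from a non-superkey — 3NF is violated.
Checking every proper subset of each key, none determines a non-prime attribute — 2NF is satisfied.

2NF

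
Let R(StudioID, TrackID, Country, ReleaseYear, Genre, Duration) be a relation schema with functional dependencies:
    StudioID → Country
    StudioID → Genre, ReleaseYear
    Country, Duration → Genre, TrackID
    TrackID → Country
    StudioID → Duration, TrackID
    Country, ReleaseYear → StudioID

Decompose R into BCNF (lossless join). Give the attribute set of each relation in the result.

Candidate keys of the original relation: {Country, ReleaseYear}, {ReleaseYear, TrackID}, {StudioID}.
{Country, Duration, Genre, ReleaseYear, StudioID, TrackID}: {Country, Duration} determines {Country, Duration, Genre, TrackID} here but is not a superkey — split on Country, Duration → Genre, TrackID, giving {Country, Duration, Genre, TrackID} and {Country, Duration, ReleaseYear, StudioID}.
{Country, Duration, Genre, TrackID}: {TrackID} determines {Country, TrackID} here but is not a superkey — split on TrackID → Country, giving {Country, TrackID} and {Duration, Genre, TrackID}.
{Country, TrackID} is in BCNF.
{Duration, Genre, TrackID} is in BCNF.
{Country, Duration, ReleaseYear, StudioID} is in BCNF.

{Country, Duration, ReleaseYear, StudioID}; {Country, TrackID}; {Duration, Genre, TrackID}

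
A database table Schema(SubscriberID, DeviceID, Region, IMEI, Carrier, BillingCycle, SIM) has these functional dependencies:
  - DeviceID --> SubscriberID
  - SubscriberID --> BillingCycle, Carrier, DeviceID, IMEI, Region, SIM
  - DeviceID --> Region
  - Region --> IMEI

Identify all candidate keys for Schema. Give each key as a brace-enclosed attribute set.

{DeviceID}⁺ = {BillingCycle, Carrier, DeviceID, IMEI, Region, SIM, SubscriberID} — all of the relation — so {DeviceID} is a candidate key.
{SubscriberID}⁺ = {BillingCycle, Carrier, DeviceID, IMEI, Region, SIM, SubscriberID} — all of the relation — so {SubscriberID} is a candidate key.
No proper subset of any of these is a key, and no other minimal superkey exists.

{DeviceID}, {SubscriberID}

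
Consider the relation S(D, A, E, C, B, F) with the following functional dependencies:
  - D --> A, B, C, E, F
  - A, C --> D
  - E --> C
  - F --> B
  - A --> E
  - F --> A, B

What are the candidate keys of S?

{A} is a candidate key since {A}⁺ = {A, B, C, D, E, F} covers every attribute.
{D} is a candidate key since {D}⁺ = {A, B, C, D, E, F} covers every attribute.
{F} is a candidate key since {F}⁺ = {A, B, C, D, E, F} covers every attribute.
No proper subset of any of these is a key, and no other minimal superkey exists.

{A}, {D}, {F}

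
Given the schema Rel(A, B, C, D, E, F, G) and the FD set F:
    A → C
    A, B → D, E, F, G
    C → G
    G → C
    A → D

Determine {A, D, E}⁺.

Start with {A, D, E}.
A → C applies; add {C} → now {A, C, D, E}.
C → G applies; add {G} → now {A, C, D, E, G}.
No further FD applies.

{A, C, D, E, G}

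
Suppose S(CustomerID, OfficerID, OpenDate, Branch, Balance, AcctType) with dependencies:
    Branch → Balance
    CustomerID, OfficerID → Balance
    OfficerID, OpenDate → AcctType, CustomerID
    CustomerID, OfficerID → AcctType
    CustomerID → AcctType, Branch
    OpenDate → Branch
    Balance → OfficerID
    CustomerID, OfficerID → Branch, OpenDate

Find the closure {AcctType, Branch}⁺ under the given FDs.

Start with {AcctType, Branch}.
Branch → Balance applies; add {Balance} → now {AcctType, Balance, Branch}.
Balance → OfficerID applies; add {OfficerID} → now {AcctType, Balance, Branch, OfficerID}.
No further FD applies.

{AcctType, Balance, Branch, OfficerID}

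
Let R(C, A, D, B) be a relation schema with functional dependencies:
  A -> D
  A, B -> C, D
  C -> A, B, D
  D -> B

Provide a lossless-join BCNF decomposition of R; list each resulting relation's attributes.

Candidate keys of the original relation: {A}, {C}.
Within {A, B, C, D}: {D}⁺ ∩ {A, B, C, D} = {B, D}, not the whole set, so D -> B violates BCNF; decompose into {B, D} and {A, C, D}.
{B, D}: every determinant is a superkey — BCNF.
{A, C, D}: every determinant is a superkey — BCNF.

{A, C, D}; {B, D}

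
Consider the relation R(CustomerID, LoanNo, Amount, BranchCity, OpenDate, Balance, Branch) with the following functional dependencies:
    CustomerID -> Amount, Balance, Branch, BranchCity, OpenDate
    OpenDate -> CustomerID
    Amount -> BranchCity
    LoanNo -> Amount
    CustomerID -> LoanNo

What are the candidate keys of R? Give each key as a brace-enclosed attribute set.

{CustomerID} is a candidate key since {CustomerID}⁺ = {Amount, Balance, Branch, BranchCity, CustomerID, LoanNo, OpenDate} covers every attribute.
{OpenDate} is a candidate key since {OpenDate}⁺ = {Amount, Balance, Branch, BranchCity, CustomerID, LoanNo, OpenDate} covers every attribute.
These are minimal and exhaustive — every other superkey contains one of them.

{CustomerID}, {OpenDate}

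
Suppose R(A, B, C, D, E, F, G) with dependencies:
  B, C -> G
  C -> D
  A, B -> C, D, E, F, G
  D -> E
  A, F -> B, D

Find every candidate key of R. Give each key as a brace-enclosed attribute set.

{A, B}, {A, F}

No FD produces {A}, so it must be in every candidate key.
{A, B}⁺ = {A, B, C, D, E, F, G}, which is every attribute, so {A, B} is a candidate key.
{A, F}⁺ = {A, B, C, D, E, F, G}, which is every attribute, so {A, F} is a candidate key.
Any other superkey properly contains one of these, so there are no further candidate keys.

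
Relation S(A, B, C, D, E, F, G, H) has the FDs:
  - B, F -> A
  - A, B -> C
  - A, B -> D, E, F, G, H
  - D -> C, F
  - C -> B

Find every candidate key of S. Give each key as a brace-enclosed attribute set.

{A, B}, {A, C}, {B, F}, {C, F}, {D}

{D}⁺ = {A, B, C, D, E, F, G, H}, which is every attribute, so {D} is a candidate key.
{A, B}⁺ = {A, B, C, D, E, F, G, H}, which is every attribute, so {A, B} is a candidate key.
{A, C}⁺ = {A, B, C, D, E, F, G, H}, which is every attribute, so {A, C} is a candidate key.
{B, F}⁺ = {A, B, C, D, E, F, G, H}, which is every attribute, so {B, F} is a candidate key.
{C, F}⁺ = {A, B, C, D, E, F, G, H}, which is every attribute, so {C, F} is a candidate key.
These are minimal and exhaustive — every other superkey contains one of them.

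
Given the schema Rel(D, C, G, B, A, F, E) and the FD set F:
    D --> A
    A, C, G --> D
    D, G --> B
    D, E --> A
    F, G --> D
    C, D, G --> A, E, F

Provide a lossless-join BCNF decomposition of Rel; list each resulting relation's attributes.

{A, D}; {B, D, G}; {C, E, F, G}; {D, F, G}

Candidate keys of the original relation: {A, C, G}, {C, D, G}, {C, F, G}.
{A, B, C, D, E, F, G}: {D} determines {A, D} here but is not a superkey — split on D --> A, giving {A, D} and {B, C, D, E, F, G}.
{A, D} is in BCNF.
{B, C, D, E, F, G}: {D, G} determines {B, D, G} here but is not a superkey — split on D, G --> B, giving {B, D, G} and {C, D, E, F, G}.
{B, D, G} is in BCNF.
{C, D, E, F, G}: {F, G} determines {D, F, G} here but is not a superkey — split on F, G --> D, giving {D, F, G} and {C, E, F, G}.
{D, F, G} is in BCNF.
{C, E, F, G} is in BCNF.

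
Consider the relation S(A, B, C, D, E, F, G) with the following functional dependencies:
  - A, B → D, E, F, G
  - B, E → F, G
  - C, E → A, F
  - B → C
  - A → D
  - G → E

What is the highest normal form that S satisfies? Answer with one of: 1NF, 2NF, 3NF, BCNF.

Candidate keys: {A, B}, {B, E}, {B, G}. Prime attributes: {A, B, E, G}.
C, E → A, F: {C, E}⁺ = {A, C, D, E, F}, which is not all of the attributes, so the left side is not a superkey — BCNF is violated.
C, E → A, F has non-prime {F} on the right and a non-superkey on the left, so 3NF fails.
{A} is a proper subset of the key {A, B}, and {A}⁺ contains the non-prime attribute {D} — a partial dependency, so 2NF is violated.

1NF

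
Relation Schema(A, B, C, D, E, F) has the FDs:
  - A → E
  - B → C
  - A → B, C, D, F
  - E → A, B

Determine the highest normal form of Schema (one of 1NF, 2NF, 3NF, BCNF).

Candidate keys: {A}, {E}. Prime attributes: {A, E}.
For B → C we have {B}⁺ = {B, C}; {B} is not a superkey, so BCNF fails.
B → C has non-prime {C} on the right and a non-superkey on the left, so 3NF fails.
Every candidate key is a single attribute, so no partial dependency is possible; 2NF holds.

2NF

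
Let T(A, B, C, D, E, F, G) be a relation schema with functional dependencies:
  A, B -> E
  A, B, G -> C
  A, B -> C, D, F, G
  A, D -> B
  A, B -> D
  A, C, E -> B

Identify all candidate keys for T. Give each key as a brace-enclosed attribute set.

No FD produces {A}, so it must be in every candidate key.
{A, B}⁺ = {A, B, C, D, E, F, G} — all of the relation — so {A, B} is a candidate key.
{A, D}⁺ = {A, B, C, D, E, F, G} — all of the relation — so {A, D} is a candidate key.
{A, C, E}⁺ = {A, B, C, D, E, F, G} — all of the relation — so {A, C, E} is a candidate key.
Any other superkey properly contains one of these, so there are no further candidate keys.

{A, B}, {A, C, E}, {A, D}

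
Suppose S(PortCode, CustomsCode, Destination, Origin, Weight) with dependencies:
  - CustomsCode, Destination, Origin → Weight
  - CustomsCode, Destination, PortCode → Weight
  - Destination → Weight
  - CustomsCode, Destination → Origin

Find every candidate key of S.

Attributes never on any right-hand side: {CustomsCode, Destination, PortCode} — every candidate key must contain all of them.
{CustomsCode, Destination, PortCode}⁺ = {CustomsCode, Destination, Origin, PortCode, Weight}, which is every attribute, so {CustomsCode, Destination, PortCode} is a candidate key.
No smaller or unrelated set reaches every attribute, so there are no other keys.

{CustomsCode, Destination, PortCode}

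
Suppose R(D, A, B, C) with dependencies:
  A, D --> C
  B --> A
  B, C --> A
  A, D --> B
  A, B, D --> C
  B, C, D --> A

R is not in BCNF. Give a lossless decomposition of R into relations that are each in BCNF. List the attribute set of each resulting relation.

Candidate keys of the original relation: {A, D}, {B, D}.
In {A, B, C, D}, {B} is not a superkey ({B}⁺ restricted to this set is {A, B}), so split on B --> A into {A, B} and {B, C, D}.
{A, B}: every determinant is a superkey — BCNF.
{B, C, D}: every determinant is a superkey — BCNF.

{A, B}; {B, C, D}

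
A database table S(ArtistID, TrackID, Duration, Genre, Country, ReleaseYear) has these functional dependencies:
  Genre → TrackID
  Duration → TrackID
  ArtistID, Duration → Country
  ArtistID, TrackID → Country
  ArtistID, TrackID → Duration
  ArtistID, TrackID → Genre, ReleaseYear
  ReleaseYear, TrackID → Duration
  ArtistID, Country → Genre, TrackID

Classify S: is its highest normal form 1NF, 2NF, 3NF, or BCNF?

Candidate keys: {ArtistID, Country}, {ArtistID, Duration}, {ArtistID, Genre}, {ArtistID, TrackID}. Prime attributes: {ArtistID, Country, Duration, Genre, TrackID}.
For Genre → TrackID we have {Genre}⁺ = {Genre, TrackID}; {Genre} is not a superkey, so BCNF fails.
But every attribute on its right side ({TrackID}) is prime, and the same holds for every other non-superkey FD, so 3NF still holds.

3NF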